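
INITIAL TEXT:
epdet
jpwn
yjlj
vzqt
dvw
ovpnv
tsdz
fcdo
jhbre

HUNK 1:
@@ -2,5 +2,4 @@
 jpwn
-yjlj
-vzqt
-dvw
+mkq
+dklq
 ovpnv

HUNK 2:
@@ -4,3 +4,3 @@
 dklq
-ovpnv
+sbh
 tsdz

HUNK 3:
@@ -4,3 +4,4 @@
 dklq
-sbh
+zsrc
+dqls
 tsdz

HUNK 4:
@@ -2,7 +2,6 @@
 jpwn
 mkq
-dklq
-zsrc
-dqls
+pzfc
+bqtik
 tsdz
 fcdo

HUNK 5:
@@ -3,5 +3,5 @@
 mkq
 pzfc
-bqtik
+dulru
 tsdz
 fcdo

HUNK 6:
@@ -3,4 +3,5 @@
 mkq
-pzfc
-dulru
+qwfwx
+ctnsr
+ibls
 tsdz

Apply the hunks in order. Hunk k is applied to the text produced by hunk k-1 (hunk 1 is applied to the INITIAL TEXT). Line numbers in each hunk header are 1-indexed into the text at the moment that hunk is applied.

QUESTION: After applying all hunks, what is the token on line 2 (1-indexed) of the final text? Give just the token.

Hunk 1: at line 2 remove [yjlj,vzqt,dvw] add [mkq,dklq] -> 8 lines: epdet jpwn mkq dklq ovpnv tsdz fcdo jhbre
Hunk 2: at line 4 remove [ovpnv] add [sbh] -> 8 lines: epdet jpwn mkq dklq sbh tsdz fcdo jhbre
Hunk 3: at line 4 remove [sbh] add [zsrc,dqls] -> 9 lines: epdet jpwn mkq dklq zsrc dqls tsdz fcdo jhbre
Hunk 4: at line 2 remove [dklq,zsrc,dqls] add [pzfc,bqtik] -> 8 lines: epdet jpwn mkq pzfc bqtik tsdz fcdo jhbre
Hunk 5: at line 3 remove [bqtik] add [dulru] -> 8 lines: epdet jpwn mkq pzfc dulru tsdz fcdo jhbre
Hunk 6: at line 3 remove [pzfc,dulru] add [qwfwx,ctnsr,ibls] -> 9 lines: epdet jpwn mkq qwfwx ctnsr ibls tsdz fcdo jhbre
Final line 2: jpwn

Answer: jpwn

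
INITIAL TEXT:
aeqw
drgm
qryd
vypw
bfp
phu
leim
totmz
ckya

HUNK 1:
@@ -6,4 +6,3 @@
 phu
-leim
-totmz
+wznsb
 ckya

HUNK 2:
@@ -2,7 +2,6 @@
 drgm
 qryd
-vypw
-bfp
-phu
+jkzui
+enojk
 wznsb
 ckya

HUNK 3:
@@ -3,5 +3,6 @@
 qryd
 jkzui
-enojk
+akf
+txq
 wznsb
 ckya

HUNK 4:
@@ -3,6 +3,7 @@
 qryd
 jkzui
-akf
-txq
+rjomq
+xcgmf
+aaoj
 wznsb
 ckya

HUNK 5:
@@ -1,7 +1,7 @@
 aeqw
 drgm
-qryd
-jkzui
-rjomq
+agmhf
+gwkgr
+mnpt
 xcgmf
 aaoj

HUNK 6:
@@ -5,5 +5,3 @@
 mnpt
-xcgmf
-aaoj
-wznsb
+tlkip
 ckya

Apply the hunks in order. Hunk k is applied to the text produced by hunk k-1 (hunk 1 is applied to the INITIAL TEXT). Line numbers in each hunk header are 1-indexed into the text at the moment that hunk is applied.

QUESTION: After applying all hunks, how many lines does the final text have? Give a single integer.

Hunk 1: at line 6 remove [leim,totmz] add [wznsb] -> 8 lines: aeqw drgm qryd vypw bfp phu wznsb ckya
Hunk 2: at line 2 remove [vypw,bfp,phu] add [jkzui,enojk] -> 7 lines: aeqw drgm qryd jkzui enojk wznsb ckya
Hunk 3: at line 3 remove [enojk] add [akf,txq] -> 8 lines: aeqw drgm qryd jkzui akf txq wznsb ckya
Hunk 4: at line 3 remove [akf,txq] add [rjomq,xcgmf,aaoj] -> 9 lines: aeqw drgm qryd jkzui rjomq xcgmf aaoj wznsb ckya
Hunk 5: at line 1 remove [qryd,jkzui,rjomq] add [agmhf,gwkgr,mnpt] -> 9 lines: aeqw drgm agmhf gwkgr mnpt xcgmf aaoj wznsb ckya
Hunk 6: at line 5 remove [xcgmf,aaoj,wznsb] add [tlkip] -> 7 lines: aeqw drgm agmhf gwkgr mnpt tlkip ckya
Final line count: 7

Answer: 7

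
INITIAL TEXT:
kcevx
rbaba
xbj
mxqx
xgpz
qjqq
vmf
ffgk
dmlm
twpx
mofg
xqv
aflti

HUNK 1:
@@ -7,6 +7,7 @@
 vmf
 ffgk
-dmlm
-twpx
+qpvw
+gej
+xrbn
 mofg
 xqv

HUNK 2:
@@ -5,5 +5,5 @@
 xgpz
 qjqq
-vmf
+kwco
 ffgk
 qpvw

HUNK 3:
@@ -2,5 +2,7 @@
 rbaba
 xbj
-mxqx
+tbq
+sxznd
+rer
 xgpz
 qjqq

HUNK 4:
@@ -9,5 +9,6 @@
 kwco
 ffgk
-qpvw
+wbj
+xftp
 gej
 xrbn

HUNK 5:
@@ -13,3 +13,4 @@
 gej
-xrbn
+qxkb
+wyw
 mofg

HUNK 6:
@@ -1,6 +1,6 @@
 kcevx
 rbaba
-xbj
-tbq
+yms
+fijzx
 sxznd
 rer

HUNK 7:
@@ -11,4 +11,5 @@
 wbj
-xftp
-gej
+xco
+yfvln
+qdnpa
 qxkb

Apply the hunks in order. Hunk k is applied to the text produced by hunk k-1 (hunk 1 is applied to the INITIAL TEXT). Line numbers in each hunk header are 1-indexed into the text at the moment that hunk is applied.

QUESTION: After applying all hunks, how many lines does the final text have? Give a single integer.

Answer: 19

Derivation:
Hunk 1: at line 7 remove [dmlm,twpx] add [qpvw,gej,xrbn] -> 14 lines: kcevx rbaba xbj mxqx xgpz qjqq vmf ffgk qpvw gej xrbn mofg xqv aflti
Hunk 2: at line 5 remove [vmf] add [kwco] -> 14 lines: kcevx rbaba xbj mxqx xgpz qjqq kwco ffgk qpvw gej xrbn mofg xqv aflti
Hunk 3: at line 2 remove [mxqx] add [tbq,sxznd,rer] -> 16 lines: kcevx rbaba xbj tbq sxznd rer xgpz qjqq kwco ffgk qpvw gej xrbn mofg xqv aflti
Hunk 4: at line 9 remove [qpvw] add [wbj,xftp] -> 17 lines: kcevx rbaba xbj tbq sxznd rer xgpz qjqq kwco ffgk wbj xftp gej xrbn mofg xqv aflti
Hunk 5: at line 13 remove [xrbn] add [qxkb,wyw] -> 18 lines: kcevx rbaba xbj tbq sxznd rer xgpz qjqq kwco ffgk wbj xftp gej qxkb wyw mofg xqv aflti
Hunk 6: at line 1 remove [xbj,tbq] add [yms,fijzx] -> 18 lines: kcevx rbaba yms fijzx sxznd rer xgpz qjqq kwco ffgk wbj xftp gej qxkb wyw mofg xqv aflti
Hunk 7: at line 11 remove [xftp,gej] add [xco,yfvln,qdnpa] -> 19 lines: kcevx rbaba yms fijzx sxznd rer xgpz qjqq kwco ffgk wbj xco yfvln qdnpa qxkb wyw mofg xqv aflti
Final line count: 19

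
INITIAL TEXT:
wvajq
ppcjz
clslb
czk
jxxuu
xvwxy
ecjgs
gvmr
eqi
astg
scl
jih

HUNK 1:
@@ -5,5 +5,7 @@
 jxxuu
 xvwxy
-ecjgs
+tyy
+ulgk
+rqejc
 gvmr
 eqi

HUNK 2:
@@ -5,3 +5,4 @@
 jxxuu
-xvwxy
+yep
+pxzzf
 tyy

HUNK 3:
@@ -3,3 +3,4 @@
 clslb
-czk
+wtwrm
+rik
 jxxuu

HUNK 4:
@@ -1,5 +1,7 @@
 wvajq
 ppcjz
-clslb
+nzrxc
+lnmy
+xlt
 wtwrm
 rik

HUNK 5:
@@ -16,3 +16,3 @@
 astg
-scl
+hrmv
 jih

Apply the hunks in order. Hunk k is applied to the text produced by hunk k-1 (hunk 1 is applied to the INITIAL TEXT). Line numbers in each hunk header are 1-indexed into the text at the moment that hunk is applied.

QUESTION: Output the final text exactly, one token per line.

Hunk 1: at line 5 remove [ecjgs] add [tyy,ulgk,rqejc] -> 14 lines: wvajq ppcjz clslb czk jxxuu xvwxy tyy ulgk rqejc gvmr eqi astg scl jih
Hunk 2: at line 5 remove [xvwxy] add [yep,pxzzf] -> 15 lines: wvajq ppcjz clslb czk jxxuu yep pxzzf tyy ulgk rqejc gvmr eqi astg scl jih
Hunk 3: at line 3 remove [czk] add [wtwrm,rik] -> 16 lines: wvajq ppcjz clslb wtwrm rik jxxuu yep pxzzf tyy ulgk rqejc gvmr eqi astg scl jih
Hunk 4: at line 1 remove [clslb] add [nzrxc,lnmy,xlt] -> 18 lines: wvajq ppcjz nzrxc lnmy xlt wtwrm rik jxxuu yep pxzzf tyy ulgk rqejc gvmr eqi astg scl jih
Hunk 5: at line 16 remove [scl] add [hrmv] -> 18 lines: wvajq ppcjz nzrxc lnmy xlt wtwrm rik jxxuu yep pxzzf tyy ulgk rqejc gvmr eqi astg hrmv jih

Answer: wvajq
ppcjz
nzrxc
lnmy
xlt
wtwrm
rik
jxxuu
yep
pxzzf
tyy
ulgk
rqejc
gvmr
eqi
astg
hrmv
jih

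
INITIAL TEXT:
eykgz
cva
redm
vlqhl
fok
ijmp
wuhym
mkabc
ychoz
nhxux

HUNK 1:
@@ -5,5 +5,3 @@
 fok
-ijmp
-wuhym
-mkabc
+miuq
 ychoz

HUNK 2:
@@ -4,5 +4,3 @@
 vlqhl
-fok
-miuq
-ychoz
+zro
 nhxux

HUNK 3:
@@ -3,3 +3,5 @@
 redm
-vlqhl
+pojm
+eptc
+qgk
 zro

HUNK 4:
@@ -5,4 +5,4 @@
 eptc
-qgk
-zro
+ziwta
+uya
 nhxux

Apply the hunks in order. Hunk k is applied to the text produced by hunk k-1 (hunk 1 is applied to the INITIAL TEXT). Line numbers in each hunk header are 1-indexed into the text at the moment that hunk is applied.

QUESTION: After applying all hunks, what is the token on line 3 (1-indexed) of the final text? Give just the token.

Answer: redm

Derivation:
Hunk 1: at line 5 remove [ijmp,wuhym,mkabc] add [miuq] -> 8 lines: eykgz cva redm vlqhl fok miuq ychoz nhxux
Hunk 2: at line 4 remove [fok,miuq,ychoz] add [zro] -> 6 lines: eykgz cva redm vlqhl zro nhxux
Hunk 3: at line 3 remove [vlqhl] add [pojm,eptc,qgk] -> 8 lines: eykgz cva redm pojm eptc qgk zro nhxux
Hunk 4: at line 5 remove [qgk,zro] add [ziwta,uya] -> 8 lines: eykgz cva redm pojm eptc ziwta uya nhxux
Final line 3: redm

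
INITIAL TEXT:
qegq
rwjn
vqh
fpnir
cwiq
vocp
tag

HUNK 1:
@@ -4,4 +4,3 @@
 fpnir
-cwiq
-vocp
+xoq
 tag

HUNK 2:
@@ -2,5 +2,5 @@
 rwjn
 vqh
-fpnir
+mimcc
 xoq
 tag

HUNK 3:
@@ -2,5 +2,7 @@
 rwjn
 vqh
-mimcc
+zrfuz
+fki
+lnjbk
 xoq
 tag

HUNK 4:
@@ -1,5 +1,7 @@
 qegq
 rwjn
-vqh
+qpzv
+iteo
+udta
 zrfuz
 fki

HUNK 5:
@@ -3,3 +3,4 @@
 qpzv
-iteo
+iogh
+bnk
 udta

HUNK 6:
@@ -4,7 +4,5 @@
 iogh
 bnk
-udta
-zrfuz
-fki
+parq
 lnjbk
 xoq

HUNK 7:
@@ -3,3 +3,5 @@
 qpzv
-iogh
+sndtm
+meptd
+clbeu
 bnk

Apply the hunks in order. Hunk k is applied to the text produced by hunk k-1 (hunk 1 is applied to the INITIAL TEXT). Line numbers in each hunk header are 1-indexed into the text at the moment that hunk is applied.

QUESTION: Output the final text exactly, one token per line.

Answer: qegq
rwjn
qpzv
sndtm
meptd
clbeu
bnk
parq
lnjbk
xoq
tag

Derivation:
Hunk 1: at line 4 remove [cwiq,vocp] add [xoq] -> 6 lines: qegq rwjn vqh fpnir xoq tag
Hunk 2: at line 2 remove [fpnir] add [mimcc] -> 6 lines: qegq rwjn vqh mimcc xoq tag
Hunk 3: at line 2 remove [mimcc] add [zrfuz,fki,lnjbk] -> 8 lines: qegq rwjn vqh zrfuz fki lnjbk xoq tag
Hunk 4: at line 1 remove [vqh] add [qpzv,iteo,udta] -> 10 lines: qegq rwjn qpzv iteo udta zrfuz fki lnjbk xoq tag
Hunk 5: at line 3 remove [iteo] add [iogh,bnk] -> 11 lines: qegq rwjn qpzv iogh bnk udta zrfuz fki lnjbk xoq tag
Hunk 6: at line 4 remove [udta,zrfuz,fki] add [parq] -> 9 lines: qegq rwjn qpzv iogh bnk parq lnjbk xoq tag
Hunk 7: at line 3 remove [iogh] add [sndtm,meptd,clbeu] -> 11 lines: qegq rwjn qpzv sndtm meptd clbeu bnk parq lnjbk xoq tag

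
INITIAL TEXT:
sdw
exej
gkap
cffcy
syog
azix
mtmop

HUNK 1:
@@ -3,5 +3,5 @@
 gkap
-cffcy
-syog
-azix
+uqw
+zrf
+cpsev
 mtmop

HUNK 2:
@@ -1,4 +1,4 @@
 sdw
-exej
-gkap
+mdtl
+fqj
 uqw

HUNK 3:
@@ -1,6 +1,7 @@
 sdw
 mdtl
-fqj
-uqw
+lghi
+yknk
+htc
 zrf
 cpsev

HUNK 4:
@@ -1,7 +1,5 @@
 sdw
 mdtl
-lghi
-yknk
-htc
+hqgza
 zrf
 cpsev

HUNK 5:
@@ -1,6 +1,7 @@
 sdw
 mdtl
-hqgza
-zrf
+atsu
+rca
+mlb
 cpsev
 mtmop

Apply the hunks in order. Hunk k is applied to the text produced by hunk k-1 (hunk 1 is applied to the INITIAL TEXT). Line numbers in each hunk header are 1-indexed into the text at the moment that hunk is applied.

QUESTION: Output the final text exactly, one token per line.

Answer: sdw
mdtl
atsu
rca
mlb
cpsev
mtmop

Derivation:
Hunk 1: at line 3 remove [cffcy,syog,azix] add [uqw,zrf,cpsev] -> 7 lines: sdw exej gkap uqw zrf cpsev mtmop
Hunk 2: at line 1 remove [exej,gkap] add [mdtl,fqj] -> 7 lines: sdw mdtl fqj uqw zrf cpsev mtmop
Hunk 3: at line 1 remove [fqj,uqw] add [lghi,yknk,htc] -> 8 lines: sdw mdtl lghi yknk htc zrf cpsev mtmop
Hunk 4: at line 1 remove [lghi,yknk,htc] add [hqgza] -> 6 lines: sdw mdtl hqgza zrf cpsev mtmop
Hunk 5: at line 1 remove [hqgza,zrf] add [atsu,rca,mlb] -> 7 lines: sdw mdtl atsu rca mlb cpsev mtmop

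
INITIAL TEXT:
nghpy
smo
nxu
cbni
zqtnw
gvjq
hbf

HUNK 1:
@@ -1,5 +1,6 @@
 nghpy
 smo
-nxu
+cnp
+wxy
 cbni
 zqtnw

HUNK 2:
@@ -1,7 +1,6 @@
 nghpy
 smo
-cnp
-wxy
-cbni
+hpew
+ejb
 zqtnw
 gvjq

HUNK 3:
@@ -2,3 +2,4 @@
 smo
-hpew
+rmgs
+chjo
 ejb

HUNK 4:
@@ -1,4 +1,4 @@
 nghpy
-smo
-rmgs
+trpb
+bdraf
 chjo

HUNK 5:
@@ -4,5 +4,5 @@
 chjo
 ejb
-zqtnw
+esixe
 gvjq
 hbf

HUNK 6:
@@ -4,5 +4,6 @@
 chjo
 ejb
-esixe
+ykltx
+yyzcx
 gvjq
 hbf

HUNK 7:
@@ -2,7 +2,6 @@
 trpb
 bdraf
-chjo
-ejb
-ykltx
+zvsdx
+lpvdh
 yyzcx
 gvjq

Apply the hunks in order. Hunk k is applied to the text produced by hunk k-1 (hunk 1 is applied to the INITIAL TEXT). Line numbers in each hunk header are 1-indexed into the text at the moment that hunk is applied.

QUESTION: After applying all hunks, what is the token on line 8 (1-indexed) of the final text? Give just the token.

Answer: hbf

Derivation:
Hunk 1: at line 1 remove [nxu] add [cnp,wxy] -> 8 lines: nghpy smo cnp wxy cbni zqtnw gvjq hbf
Hunk 2: at line 1 remove [cnp,wxy,cbni] add [hpew,ejb] -> 7 lines: nghpy smo hpew ejb zqtnw gvjq hbf
Hunk 3: at line 2 remove [hpew] add [rmgs,chjo] -> 8 lines: nghpy smo rmgs chjo ejb zqtnw gvjq hbf
Hunk 4: at line 1 remove [smo,rmgs] add [trpb,bdraf] -> 8 lines: nghpy trpb bdraf chjo ejb zqtnw gvjq hbf
Hunk 5: at line 4 remove [zqtnw] add [esixe] -> 8 lines: nghpy trpb bdraf chjo ejb esixe gvjq hbf
Hunk 6: at line 4 remove [esixe] add [ykltx,yyzcx] -> 9 lines: nghpy trpb bdraf chjo ejb ykltx yyzcx gvjq hbf
Hunk 7: at line 2 remove [chjo,ejb,ykltx] add [zvsdx,lpvdh] -> 8 lines: nghpy trpb bdraf zvsdx lpvdh yyzcx gvjq hbf
Final line 8: hbf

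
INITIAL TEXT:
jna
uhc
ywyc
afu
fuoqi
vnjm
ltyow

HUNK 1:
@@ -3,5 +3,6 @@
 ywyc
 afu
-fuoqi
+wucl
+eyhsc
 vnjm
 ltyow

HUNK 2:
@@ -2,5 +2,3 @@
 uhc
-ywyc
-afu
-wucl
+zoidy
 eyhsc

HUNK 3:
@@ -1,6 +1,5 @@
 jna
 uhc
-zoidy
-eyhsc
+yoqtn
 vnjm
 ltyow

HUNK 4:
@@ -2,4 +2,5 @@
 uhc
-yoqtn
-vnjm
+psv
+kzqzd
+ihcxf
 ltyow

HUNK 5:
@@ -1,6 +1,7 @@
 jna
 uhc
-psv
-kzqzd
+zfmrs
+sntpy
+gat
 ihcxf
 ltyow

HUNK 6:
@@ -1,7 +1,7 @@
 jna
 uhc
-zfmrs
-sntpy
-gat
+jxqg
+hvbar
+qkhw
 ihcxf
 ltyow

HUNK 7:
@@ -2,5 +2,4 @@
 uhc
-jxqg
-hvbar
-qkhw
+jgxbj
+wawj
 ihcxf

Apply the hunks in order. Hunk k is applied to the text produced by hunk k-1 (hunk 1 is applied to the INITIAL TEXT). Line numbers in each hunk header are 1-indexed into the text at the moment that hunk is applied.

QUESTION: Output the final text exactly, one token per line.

Hunk 1: at line 3 remove [fuoqi] add [wucl,eyhsc] -> 8 lines: jna uhc ywyc afu wucl eyhsc vnjm ltyow
Hunk 2: at line 2 remove [ywyc,afu,wucl] add [zoidy] -> 6 lines: jna uhc zoidy eyhsc vnjm ltyow
Hunk 3: at line 1 remove [zoidy,eyhsc] add [yoqtn] -> 5 lines: jna uhc yoqtn vnjm ltyow
Hunk 4: at line 2 remove [yoqtn,vnjm] add [psv,kzqzd,ihcxf] -> 6 lines: jna uhc psv kzqzd ihcxf ltyow
Hunk 5: at line 1 remove [psv,kzqzd] add [zfmrs,sntpy,gat] -> 7 lines: jna uhc zfmrs sntpy gat ihcxf ltyow
Hunk 6: at line 1 remove [zfmrs,sntpy,gat] add [jxqg,hvbar,qkhw] -> 7 lines: jna uhc jxqg hvbar qkhw ihcxf ltyow
Hunk 7: at line 2 remove [jxqg,hvbar,qkhw] add [jgxbj,wawj] -> 6 lines: jna uhc jgxbj wawj ihcxf ltyow

Answer: jna
uhc
jgxbj
wawj
ihcxf
ltyow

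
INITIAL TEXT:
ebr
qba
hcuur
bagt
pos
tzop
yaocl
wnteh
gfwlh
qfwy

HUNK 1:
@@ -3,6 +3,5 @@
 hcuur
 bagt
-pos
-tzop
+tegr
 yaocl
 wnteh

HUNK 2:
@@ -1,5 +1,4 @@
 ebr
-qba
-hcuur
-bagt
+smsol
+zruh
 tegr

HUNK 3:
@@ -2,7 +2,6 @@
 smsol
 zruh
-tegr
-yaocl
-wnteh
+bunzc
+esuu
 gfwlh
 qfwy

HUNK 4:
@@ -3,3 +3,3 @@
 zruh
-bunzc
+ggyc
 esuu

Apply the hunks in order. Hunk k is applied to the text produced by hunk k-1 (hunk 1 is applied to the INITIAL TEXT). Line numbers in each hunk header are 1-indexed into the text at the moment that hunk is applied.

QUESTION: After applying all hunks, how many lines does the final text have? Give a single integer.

Answer: 7

Derivation:
Hunk 1: at line 3 remove [pos,tzop] add [tegr] -> 9 lines: ebr qba hcuur bagt tegr yaocl wnteh gfwlh qfwy
Hunk 2: at line 1 remove [qba,hcuur,bagt] add [smsol,zruh] -> 8 lines: ebr smsol zruh tegr yaocl wnteh gfwlh qfwy
Hunk 3: at line 2 remove [tegr,yaocl,wnteh] add [bunzc,esuu] -> 7 lines: ebr smsol zruh bunzc esuu gfwlh qfwy
Hunk 4: at line 3 remove [bunzc] add [ggyc] -> 7 lines: ebr smsol zruh ggyc esuu gfwlh qfwy
Final line count: 7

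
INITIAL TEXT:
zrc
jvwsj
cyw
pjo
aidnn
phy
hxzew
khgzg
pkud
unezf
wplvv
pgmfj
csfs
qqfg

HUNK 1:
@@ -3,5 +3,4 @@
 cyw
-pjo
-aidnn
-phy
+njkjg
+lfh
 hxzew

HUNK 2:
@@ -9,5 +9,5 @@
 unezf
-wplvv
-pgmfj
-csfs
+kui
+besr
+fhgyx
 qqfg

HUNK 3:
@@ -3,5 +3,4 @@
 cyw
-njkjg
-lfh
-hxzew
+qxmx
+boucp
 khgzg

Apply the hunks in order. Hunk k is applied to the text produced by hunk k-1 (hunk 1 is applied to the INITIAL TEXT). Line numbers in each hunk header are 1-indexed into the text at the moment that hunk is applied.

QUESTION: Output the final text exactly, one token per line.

Hunk 1: at line 3 remove [pjo,aidnn,phy] add [njkjg,lfh] -> 13 lines: zrc jvwsj cyw njkjg lfh hxzew khgzg pkud unezf wplvv pgmfj csfs qqfg
Hunk 2: at line 9 remove [wplvv,pgmfj,csfs] add [kui,besr,fhgyx] -> 13 lines: zrc jvwsj cyw njkjg lfh hxzew khgzg pkud unezf kui besr fhgyx qqfg
Hunk 3: at line 3 remove [njkjg,lfh,hxzew] add [qxmx,boucp] -> 12 lines: zrc jvwsj cyw qxmx boucp khgzg pkud unezf kui besr fhgyx qqfg

Answer: zrc
jvwsj
cyw
qxmx
boucp
khgzg
pkud
unezf
kui
besr
fhgyx
qqfg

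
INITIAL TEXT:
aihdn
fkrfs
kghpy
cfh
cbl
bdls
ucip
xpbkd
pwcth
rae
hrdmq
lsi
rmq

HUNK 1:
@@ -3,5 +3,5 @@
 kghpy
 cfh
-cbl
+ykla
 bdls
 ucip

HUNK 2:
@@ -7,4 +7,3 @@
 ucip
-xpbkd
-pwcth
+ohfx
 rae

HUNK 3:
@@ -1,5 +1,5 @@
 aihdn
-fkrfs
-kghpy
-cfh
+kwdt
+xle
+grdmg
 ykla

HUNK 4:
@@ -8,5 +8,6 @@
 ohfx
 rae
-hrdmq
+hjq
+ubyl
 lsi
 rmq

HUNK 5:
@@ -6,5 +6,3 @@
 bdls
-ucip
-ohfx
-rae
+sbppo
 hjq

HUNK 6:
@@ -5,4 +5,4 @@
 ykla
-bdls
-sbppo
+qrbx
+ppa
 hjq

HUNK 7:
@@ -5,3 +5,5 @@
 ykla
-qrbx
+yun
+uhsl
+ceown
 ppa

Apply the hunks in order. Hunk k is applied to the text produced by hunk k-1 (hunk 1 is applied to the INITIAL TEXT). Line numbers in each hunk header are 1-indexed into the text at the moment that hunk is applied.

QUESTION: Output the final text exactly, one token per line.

Answer: aihdn
kwdt
xle
grdmg
ykla
yun
uhsl
ceown
ppa
hjq
ubyl
lsi
rmq

Derivation:
Hunk 1: at line 3 remove [cbl] add [ykla] -> 13 lines: aihdn fkrfs kghpy cfh ykla bdls ucip xpbkd pwcth rae hrdmq lsi rmq
Hunk 2: at line 7 remove [xpbkd,pwcth] add [ohfx] -> 12 lines: aihdn fkrfs kghpy cfh ykla bdls ucip ohfx rae hrdmq lsi rmq
Hunk 3: at line 1 remove [fkrfs,kghpy,cfh] add [kwdt,xle,grdmg] -> 12 lines: aihdn kwdt xle grdmg ykla bdls ucip ohfx rae hrdmq lsi rmq
Hunk 4: at line 8 remove [hrdmq] add [hjq,ubyl] -> 13 lines: aihdn kwdt xle grdmg ykla bdls ucip ohfx rae hjq ubyl lsi rmq
Hunk 5: at line 6 remove [ucip,ohfx,rae] add [sbppo] -> 11 lines: aihdn kwdt xle grdmg ykla bdls sbppo hjq ubyl lsi rmq
Hunk 6: at line 5 remove [bdls,sbppo] add [qrbx,ppa] -> 11 lines: aihdn kwdt xle grdmg ykla qrbx ppa hjq ubyl lsi rmq
Hunk 7: at line 5 remove [qrbx] add [yun,uhsl,ceown] -> 13 lines: aihdn kwdt xle grdmg ykla yun uhsl ceown ppa hjq ubyl lsi rmq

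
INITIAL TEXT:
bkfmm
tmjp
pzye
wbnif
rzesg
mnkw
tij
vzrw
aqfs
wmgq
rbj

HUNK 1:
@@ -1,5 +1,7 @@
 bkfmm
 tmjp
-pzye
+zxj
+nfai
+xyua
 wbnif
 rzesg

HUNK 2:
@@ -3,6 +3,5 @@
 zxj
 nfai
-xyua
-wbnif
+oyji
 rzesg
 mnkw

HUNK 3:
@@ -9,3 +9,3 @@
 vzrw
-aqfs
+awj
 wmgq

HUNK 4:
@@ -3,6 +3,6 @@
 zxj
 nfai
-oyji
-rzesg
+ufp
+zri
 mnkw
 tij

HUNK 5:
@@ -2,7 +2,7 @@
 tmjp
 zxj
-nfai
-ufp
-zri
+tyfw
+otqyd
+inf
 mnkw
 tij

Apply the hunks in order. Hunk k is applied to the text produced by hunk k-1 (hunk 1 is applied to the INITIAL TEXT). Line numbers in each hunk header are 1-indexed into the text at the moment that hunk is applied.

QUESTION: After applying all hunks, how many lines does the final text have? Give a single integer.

Hunk 1: at line 1 remove [pzye] add [zxj,nfai,xyua] -> 13 lines: bkfmm tmjp zxj nfai xyua wbnif rzesg mnkw tij vzrw aqfs wmgq rbj
Hunk 2: at line 3 remove [xyua,wbnif] add [oyji] -> 12 lines: bkfmm tmjp zxj nfai oyji rzesg mnkw tij vzrw aqfs wmgq rbj
Hunk 3: at line 9 remove [aqfs] add [awj] -> 12 lines: bkfmm tmjp zxj nfai oyji rzesg mnkw tij vzrw awj wmgq rbj
Hunk 4: at line 3 remove [oyji,rzesg] add [ufp,zri] -> 12 lines: bkfmm tmjp zxj nfai ufp zri mnkw tij vzrw awj wmgq rbj
Hunk 5: at line 2 remove [nfai,ufp,zri] add [tyfw,otqyd,inf] -> 12 lines: bkfmm tmjp zxj tyfw otqyd inf mnkw tij vzrw awj wmgq rbj
Final line count: 12

Answer: 12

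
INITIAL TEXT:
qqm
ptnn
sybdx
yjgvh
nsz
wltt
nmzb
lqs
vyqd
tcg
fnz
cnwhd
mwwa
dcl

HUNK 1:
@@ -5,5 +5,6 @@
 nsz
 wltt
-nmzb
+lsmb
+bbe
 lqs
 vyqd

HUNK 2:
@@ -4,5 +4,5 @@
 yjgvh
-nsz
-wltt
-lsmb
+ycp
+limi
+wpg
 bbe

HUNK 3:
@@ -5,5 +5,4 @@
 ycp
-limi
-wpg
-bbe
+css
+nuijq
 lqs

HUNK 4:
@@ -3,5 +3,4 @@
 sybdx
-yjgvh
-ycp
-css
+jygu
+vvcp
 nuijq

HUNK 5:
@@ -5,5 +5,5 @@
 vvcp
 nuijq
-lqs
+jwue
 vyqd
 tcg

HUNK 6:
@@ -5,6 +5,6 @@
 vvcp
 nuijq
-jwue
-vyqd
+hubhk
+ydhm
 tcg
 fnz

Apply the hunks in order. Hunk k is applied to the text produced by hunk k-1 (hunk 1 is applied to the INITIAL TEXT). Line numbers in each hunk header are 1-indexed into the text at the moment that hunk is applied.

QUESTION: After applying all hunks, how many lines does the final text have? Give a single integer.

Hunk 1: at line 5 remove [nmzb] add [lsmb,bbe] -> 15 lines: qqm ptnn sybdx yjgvh nsz wltt lsmb bbe lqs vyqd tcg fnz cnwhd mwwa dcl
Hunk 2: at line 4 remove [nsz,wltt,lsmb] add [ycp,limi,wpg] -> 15 lines: qqm ptnn sybdx yjgvh ycp limi wpg bbe lqs vyqd tcg fnz cnwhd mwwa dcl
Hunk 3: at line 5 remove [limi,wpg,bbe] add [css,nuijq] -> 14 lines: qqm ptnn sybdx yjgvh ycp css nuijq lqs vyqd tcg fnz cnwhd mwwa dcl
Hunk 4: at line 3 remove [yjgvh,ycp,css] add [jygu,vvcp] -> 13 lines: qqm ptnn sybdx jygu vvcp nuijq lqs vyqd tcg fnz cnwhd mwwa dcl
Hunk 5: at line 5 remove [lqs] add [jwue] -> 13 lines: qqm ptnn sybdx jygu vvcp nuijq jwue vyqd tcg fnz cnwhd mwwa dcl
Hunk 6: at line 5 remove [jwue,vyqd] add [hubhk,ydhm] -> 13 lines: qqm ptnn sybdx jygu vvcp nuijq hubhk ydhm tcg fnz cnwhd mwwa dcl
Final line count: 13

Answer: 13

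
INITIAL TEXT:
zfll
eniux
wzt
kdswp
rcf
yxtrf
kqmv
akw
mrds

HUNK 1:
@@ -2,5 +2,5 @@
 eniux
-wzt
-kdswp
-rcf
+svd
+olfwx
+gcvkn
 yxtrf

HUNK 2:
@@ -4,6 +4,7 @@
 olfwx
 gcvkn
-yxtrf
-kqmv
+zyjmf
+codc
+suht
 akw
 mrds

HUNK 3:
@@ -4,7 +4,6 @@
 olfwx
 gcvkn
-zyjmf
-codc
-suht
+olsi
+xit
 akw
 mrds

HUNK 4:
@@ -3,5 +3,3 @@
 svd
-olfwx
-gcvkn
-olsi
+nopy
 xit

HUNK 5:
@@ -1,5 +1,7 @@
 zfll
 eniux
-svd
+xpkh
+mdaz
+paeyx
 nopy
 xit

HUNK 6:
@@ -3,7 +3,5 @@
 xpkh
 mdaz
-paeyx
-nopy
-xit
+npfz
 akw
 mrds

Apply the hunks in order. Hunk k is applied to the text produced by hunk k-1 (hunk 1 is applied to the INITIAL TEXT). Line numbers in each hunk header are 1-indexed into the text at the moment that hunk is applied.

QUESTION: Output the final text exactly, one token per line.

Answer: zfll
eniux
xpkh
mdaz
npfz
akw
mrds

Derivation:
Hunk 1: at line 2 remove [wzt,kdswp,rcf] add [svd,olfwx,gcvkn] -> 9 lines: zfll eniux svd olfwx gcvkn yxtrf kqmv akw mrds
Hunk 2: at line 4 remove [yxtrf,kqmv] add [zyjmf,codc,suht] -> 10 lines: zfll eniux svd olfwx gcvkn zyjmf codc suht akw mrds
Hunk 3: at line 4 remove [zyjmf,codc,suht] add [olsi,xit] -> 9 lines: zfll eniux svd olfwx gcvkn olsi xit akw mrds
Hunk 4: at line 3 remove [olfwx,gcvkn,olsi] add [nopy] -> 7 lines: zfll eniux svd nopy xit akw mrds
Hunk 5: at line 1 remove [svd] add [xpkh,mdaz,paeyx] -> 9 lines: zfll eniux xpkh mdaz paeyx nopy xit akw mrds
Hunk 6: at line 3 remove [paeyx,nopy,xit] add [npfz] -> 7 lines: zfll eniux xpkh mdaz npfz akw mrds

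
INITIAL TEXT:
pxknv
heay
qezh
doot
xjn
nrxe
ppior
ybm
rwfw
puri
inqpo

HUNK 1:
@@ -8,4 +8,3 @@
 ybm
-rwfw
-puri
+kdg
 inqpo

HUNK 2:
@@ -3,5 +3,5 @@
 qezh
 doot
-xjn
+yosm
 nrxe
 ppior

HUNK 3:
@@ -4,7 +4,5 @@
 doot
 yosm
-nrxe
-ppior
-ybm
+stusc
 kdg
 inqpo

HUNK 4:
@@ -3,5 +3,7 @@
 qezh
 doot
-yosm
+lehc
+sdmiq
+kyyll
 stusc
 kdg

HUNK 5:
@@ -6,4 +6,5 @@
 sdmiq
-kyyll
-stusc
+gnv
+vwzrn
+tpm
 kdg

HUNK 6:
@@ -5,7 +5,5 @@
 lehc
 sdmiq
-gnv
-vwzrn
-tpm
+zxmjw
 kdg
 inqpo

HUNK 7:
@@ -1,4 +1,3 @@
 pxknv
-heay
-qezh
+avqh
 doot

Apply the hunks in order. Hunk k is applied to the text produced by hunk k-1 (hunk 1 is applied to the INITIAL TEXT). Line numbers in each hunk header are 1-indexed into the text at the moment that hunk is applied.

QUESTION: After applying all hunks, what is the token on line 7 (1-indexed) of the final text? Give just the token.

Hunk 1: at line 8 remove [rwfw,puri] add [kdg] -> 10 lines: pxknv heay qezh doot xjn nrxe ppior ybm kdg inqpo
Hunk 2: at line 3 remove [xjn] add [yosm] -> 10 lines: pxknv heay qezh doot yosm nrxe ppior ybm kdg inqpo
Hunk 3: at line 4 remove [nrxe,ppior,ybm] add [stusc] -> 8 lines: pxknv heay qezh doot yosm stusc kdg inqpo
Hunk 4: at line 3 remove [yosm] add [lehc,sdmiq,kyyll] -> 10 lines: pxknv heay qezh doot lehc sdmiq kyyll stusc kdg inqpo
Hunk 5: at line 6 remove [kyyll,stusc] add [gnv,vwzrn,tpm] -> 11 lines: pxknv heay qezh doot lehc sdmiq gnv vwzrn tpm kdg inqpo
Hunk 6: at line 5 remove [gnv,vwzrn,tpm] add [zxmjw] -> 9 lines: pxknv heay qezh doot lehc sdmiq zxmjw kdg inqpo
Hunk 7: at line 1 remove [heay,qezh] add [avqh] -> 8 lines: pxknv avqh doot lehc sdmiq zxmjw kdg inqpo
Final line 7: kdg

Answer: kdg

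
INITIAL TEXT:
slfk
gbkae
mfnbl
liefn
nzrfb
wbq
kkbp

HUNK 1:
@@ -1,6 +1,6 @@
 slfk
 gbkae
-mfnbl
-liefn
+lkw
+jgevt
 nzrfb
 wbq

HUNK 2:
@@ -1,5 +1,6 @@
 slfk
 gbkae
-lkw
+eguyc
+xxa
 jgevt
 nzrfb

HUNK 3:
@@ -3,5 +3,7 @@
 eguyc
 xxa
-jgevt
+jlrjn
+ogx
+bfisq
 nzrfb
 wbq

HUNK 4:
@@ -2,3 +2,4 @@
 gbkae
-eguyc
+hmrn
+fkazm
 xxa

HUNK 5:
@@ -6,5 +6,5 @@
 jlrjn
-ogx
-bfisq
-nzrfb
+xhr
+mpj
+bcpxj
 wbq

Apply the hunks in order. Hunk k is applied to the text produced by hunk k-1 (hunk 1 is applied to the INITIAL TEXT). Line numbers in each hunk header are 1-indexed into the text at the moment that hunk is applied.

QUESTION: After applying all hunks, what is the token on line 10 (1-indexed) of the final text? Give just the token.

Hunk 1: at line 1 remove [mfnbl,liefn] add [lkw,jgevt] -> 7 lines: slfk gbkae lkw jgevt nzrfb wbq kkbp
Hunk 2: at line 1 remove [lkw] add [eguyc,xxa] -> 8 lines: slfk gbkae eguyc xxa jgevt nzrfb wbq kkbp
Hunk 3: at line 3 remove [jgevt] add [jlrjn,ogx,bfisq] -> 10 lines: slfk gbkae eguyc xxa jlrjn ogx bfisq nzrfb wbq kkbp
Hunk 4: at line 2 remove [eguyc] add [hmrn,fkazm] -> 11 lines: slfk gbkae hmrn fkazm xxa jlrjn ogx bfisq nzrfb wbq kkbp
Hunk 5: at line 6 remove [ogx,bfisq,nzrfb] add [xhr,mpj,bcpxj] -> 11 lines: slfk gbkae hmrn fkazm xxa jlrjn xhr mpj bcpxj wbq kkbp
Final line 10: wbq

Answer: wbq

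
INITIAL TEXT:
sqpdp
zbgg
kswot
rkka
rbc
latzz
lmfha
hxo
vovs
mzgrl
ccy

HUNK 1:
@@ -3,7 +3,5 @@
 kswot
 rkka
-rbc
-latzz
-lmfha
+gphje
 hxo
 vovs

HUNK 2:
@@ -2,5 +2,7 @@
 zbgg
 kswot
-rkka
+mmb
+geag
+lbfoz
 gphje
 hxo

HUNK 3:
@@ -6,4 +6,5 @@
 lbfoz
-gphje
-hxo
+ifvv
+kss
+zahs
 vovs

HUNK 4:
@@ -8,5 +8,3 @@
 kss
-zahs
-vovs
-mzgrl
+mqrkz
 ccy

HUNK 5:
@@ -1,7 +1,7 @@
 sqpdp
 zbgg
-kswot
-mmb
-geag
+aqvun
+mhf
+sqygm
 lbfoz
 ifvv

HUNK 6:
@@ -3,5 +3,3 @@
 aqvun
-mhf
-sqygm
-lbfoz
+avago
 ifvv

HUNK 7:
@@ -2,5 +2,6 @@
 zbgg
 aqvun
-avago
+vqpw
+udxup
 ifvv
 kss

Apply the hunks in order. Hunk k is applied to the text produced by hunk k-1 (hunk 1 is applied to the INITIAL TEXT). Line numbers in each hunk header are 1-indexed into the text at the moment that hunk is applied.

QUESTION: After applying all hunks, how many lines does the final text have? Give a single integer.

Answer: 9

Derivation:
Hunk 1: at line 3 remove [rbc,latzz,lmfha] add [gphje] -> 9 lines: sqpdp zbgg kswot rkka gphje hxo vovs mzgrl ccy
Hunk 2: at line 2 remove [rkka] add [mmb,geag,lbfoz] -> 11 lines: sqpdp zbgg kswot mmb geag lbfoz gphje hxo vovs mzgrl ccy
Hunk 3: at line 6 remove [gphje,hxo] add [ifvv,kss,zahs] -> 12 lines: sqpdp zbgg kswot mmb geag lbfoz ifvv kss zahs vovs mzgrl ccy
Hunk 4: at line 8 remove [zahs,vovs,mzgrl] add [mqrkz] -> 10 lines: sqpdp zbgg kswot mmb geag lbfoz ifvv kss mqrkz ccy
Hunk 5: at line 1 remove [kswot,mmb,geag] add [aqvun,mhf,sqygm] -> 10 lines: sqpdp zbgg aqvun mhf sqygm lbfoz ifvv kss mqrkz ccy
Hunk 6: at line 3 remove [mhf,sqygm,lbfoz] add [avago] -> 8 lines: sqpdp zbgg aqvun avago ifvv kss mqrkz ccy
Hunk 7: at line 2 remove [avago] add [vqpw,udxup] -> 9 lines: sqpdp zbgg aqvun vqpw udxup ifvv kss mqrkz ccy
Final line count: 9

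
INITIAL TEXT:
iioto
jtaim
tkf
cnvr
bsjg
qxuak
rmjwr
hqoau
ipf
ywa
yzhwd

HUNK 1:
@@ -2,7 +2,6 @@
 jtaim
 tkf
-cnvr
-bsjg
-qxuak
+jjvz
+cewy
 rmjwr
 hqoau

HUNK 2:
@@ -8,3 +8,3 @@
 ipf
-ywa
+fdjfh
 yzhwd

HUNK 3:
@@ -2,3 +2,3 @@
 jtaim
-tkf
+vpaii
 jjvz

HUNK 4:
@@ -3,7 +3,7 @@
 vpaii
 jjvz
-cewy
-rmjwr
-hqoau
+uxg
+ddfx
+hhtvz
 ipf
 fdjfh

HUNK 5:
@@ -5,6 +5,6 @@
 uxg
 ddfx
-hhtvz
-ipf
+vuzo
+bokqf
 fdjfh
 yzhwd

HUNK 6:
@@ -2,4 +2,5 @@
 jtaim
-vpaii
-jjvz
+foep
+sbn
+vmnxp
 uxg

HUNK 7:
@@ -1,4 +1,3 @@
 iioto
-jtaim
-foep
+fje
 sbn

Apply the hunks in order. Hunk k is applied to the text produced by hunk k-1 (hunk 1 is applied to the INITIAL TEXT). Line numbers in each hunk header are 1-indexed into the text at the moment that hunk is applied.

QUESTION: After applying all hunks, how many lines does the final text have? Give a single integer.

Answer: 10

Derivation:
Hunk 1: at line 2 remove [cnvr,bsjg,qxuak] add [jjvz,cewy] -> 10 lines: iioto jtaim tkf jjvz cewy rmjwr hqoau ipf ywa yzhwd
Hunk 2: at line 8 remove [ywa] add [fdjfh] -> 10 lines: iioto jtaim tkf jjvz cewy rmjwr hqoau ipf fdjfh yzhwd
Hunk 3: at line 2 remove [tkf] add [vpaii] -> 10 lines: iioto jtaim vpaii jjvz cewy rmjwr hqoau ipf fdjfh yzhwd
Hunk 4: at line 3 remove [cewy,rmjwr,hqoau] add [uxg,ddfx,hhtvz] -> 10 lines: iioto jtaim vpaii jjvz uxg ddfx hhtvz ipf fdjfh yzhwd
Hunk 5: at line 5 remove [hhtvz,ipf] add [vuzo,bokqf] -> 10 lines: iioto jtaim vpaii jjvz uxg ddfx vuzo bokqf fdjfh yzhwd
Hunk 6: at line 2 remove [vpaii,jjvz] add [foep,sbn,vmnxp] -> 11 lines: iioto jtaim foep sbn vmnxp uxg ddfx vuzo bokqf fdjfh yzhwd
Hunk 7: at line 1 remove [jtaim,foep] add [fje] -> 10 lines: iioto fje sbn vmnxp uxg ddfx vuzo bokqf fdjfh yzhwd
Final line count: 10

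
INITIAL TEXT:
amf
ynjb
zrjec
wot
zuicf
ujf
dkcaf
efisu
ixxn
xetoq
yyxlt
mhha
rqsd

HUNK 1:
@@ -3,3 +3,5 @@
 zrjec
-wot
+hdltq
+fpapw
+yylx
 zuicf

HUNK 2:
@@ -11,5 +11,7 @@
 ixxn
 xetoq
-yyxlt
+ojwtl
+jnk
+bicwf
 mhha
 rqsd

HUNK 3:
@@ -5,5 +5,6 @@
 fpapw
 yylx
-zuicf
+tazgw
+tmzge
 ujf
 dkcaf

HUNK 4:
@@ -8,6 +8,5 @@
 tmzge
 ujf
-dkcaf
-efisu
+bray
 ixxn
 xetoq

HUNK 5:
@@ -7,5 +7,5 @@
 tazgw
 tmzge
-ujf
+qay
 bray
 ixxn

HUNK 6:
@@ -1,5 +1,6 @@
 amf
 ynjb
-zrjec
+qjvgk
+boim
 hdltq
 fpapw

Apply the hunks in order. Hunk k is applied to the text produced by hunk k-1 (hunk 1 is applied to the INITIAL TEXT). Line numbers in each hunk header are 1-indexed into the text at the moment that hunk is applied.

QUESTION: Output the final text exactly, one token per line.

Hunk 1: at line 3 remove [wot] add [hdltq,fpapw,yylx] -> 15 lines: amf ynjb zrjec hdltq fpapw yylx zuicf ujf dkcaf efisu ixxn xetoq yyxlt mhha rqsd
Hunk 2: at line 11 remove [yyxlt] add [ojwtl,jnk,bicwf] -> 17 lines: amf ynjb zrjec hdltq fpapw yylx zuicf ujf dkcaf efisu ixxn xetoq ojwtl jnk bicwf mhha rqsd
Hunk 3: at line 5 remove [zuicf] add [tazgw,tmzge] -> 18 lines: amf ynjb zrjec hdltq fpapw yylx tazgw tmzge ujf dkcaf efisu ixxn xetoq ojwtl jnk bicwf mhha rqsd
Hunk 4: at line 8 remove [dkcaf,efisu] add [bray] -> 17 lines: amf ynjb zrjec hdltq fpapw yylx tazgw tmzge ujf bray ixxn xetoq ojwtl jnk bicwf mhha rqsd
Hunk 5: at line 7 remove [ujf] add [qay] -> 17 lines: amf ynjb zrjec hdltq fpapw yylx tazgw tmzge qay bray ixxn xetoq ojwtl jnk bicwf mhha rqsd
Hunk 6: at line 1 remove [zrjec] add [qjvgk,boim] -> 18 lines: amf ynjb qjvgk boim hdltq fpapw yylx tazgw tmzge qay bray ixxn xetoq ojwtl jnk bicwf mhha rqsd

Answer: amf
ynjb
qjvgk
boim
hdltq
fpapw
yylx
tazgw
tmzge
qay
bray
ixxn
xetoq
ojwtl
jnk
bicwf
mhha
rqsd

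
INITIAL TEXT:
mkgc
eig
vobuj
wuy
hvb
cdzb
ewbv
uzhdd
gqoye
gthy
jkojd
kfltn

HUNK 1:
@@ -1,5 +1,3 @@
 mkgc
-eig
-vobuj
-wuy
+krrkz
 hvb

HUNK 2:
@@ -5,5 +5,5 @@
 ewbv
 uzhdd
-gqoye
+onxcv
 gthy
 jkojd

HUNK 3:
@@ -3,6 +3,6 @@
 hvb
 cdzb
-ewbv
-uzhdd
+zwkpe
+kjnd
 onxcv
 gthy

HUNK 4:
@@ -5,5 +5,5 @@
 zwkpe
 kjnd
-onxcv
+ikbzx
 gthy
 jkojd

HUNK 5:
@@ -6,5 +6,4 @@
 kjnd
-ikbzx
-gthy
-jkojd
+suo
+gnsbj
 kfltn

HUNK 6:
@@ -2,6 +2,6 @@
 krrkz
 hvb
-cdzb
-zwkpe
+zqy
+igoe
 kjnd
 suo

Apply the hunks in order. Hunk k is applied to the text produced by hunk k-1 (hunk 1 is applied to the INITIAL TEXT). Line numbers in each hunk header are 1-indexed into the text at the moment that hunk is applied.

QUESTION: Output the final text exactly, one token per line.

Answer: mkgc
krrkz
hvb
zqy
igoe
kjnd
suo
gnsbj
kfltn

Derivation:
Hunk 1: at line 1 remove [eig,vobuj,wuy] add [krrkz] -> 10 lines: mkgc krrkz hvb cdzb ewbv uzhdd gqoye gthy jkojd kfltn
Hunk 2: at line 5 remove [gqoye] add [onxcv] -> 10 lines: mkgc krrkz hvb cdzb ewbv uzhdd onxcv gthy jkojd kfltn
Hunk 3: at line 3 remove [ewbv,uzhdd] add [zwkpe,kjnd] -> 10 lines: mkgc krrkz hvb cdzb zwkpe kjnd onxcv gthy jkojd kfltn
Hunk 4: at line 5 remove [onxcv] add [ikbzx] -> 10 lines: mkgc krrkz hvb cdzb zwkpe kjnd ikbzx gthy jkojd kfltn
Hunk 5: at line 6 remove [ikbzx,gthy,jkojd] add [suo,gnsbj] -> 9 lines: mkgc krrkz hvb cdzb zwkpe kjnd suo gnsbj kfltn
Hunk 6: at line 2 remove [cdzb,zwkpe] add [zqy,igoe] -> 9 lines: mkgc krrkz hvb zqy igoe kjnd suo gnsbj kfltn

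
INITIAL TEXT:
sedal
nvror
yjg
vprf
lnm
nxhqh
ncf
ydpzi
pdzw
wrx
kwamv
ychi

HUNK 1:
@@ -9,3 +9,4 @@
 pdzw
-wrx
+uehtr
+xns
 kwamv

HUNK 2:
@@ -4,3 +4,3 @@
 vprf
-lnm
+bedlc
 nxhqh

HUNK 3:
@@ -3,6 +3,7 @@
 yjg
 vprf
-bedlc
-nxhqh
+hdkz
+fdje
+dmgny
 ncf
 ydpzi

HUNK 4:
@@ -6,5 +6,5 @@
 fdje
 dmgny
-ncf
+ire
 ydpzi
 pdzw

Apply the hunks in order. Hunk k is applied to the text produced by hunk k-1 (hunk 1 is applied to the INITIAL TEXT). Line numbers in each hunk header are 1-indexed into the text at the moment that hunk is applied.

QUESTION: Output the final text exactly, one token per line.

Hunk 1: at line 9 remove [wrx] add [uehtr,xns] -> 13 lines: sedal nvror yjg vprf lnm nxhqh ncf ydpzi pdzw uehtr xns kwamv ychi
Hunk 2: at line 4 remove [lnm] add [bedlc] -> 13 lines: sedal nvror yjg vprf bedlc nxhqh ncf ydpzi pdzw uehtr xns kwamv ychi
Hunk 3: at line 3 remove [bedlc,nxhqh] add [hdkz,fdje,dmgny] -> 14 lines: sedal nvror yjg vprf hdkz fdje dmgny ncf ydpzi pdzw uehtr xns kwamv ychi
Hunk 4: at line 6 remove [ncf] add [ire] -> 14 lines: sedal nvror yjg vprf hdkz fdje dmgny ire ydpzi pdzw uehtr xns kwamv ychi

Answer: sedal
nvror
yjg
vprf
hdkz
fdje
dmgny
ire
ydpzi
pdzw
uehtr
xns
kwamv
ychi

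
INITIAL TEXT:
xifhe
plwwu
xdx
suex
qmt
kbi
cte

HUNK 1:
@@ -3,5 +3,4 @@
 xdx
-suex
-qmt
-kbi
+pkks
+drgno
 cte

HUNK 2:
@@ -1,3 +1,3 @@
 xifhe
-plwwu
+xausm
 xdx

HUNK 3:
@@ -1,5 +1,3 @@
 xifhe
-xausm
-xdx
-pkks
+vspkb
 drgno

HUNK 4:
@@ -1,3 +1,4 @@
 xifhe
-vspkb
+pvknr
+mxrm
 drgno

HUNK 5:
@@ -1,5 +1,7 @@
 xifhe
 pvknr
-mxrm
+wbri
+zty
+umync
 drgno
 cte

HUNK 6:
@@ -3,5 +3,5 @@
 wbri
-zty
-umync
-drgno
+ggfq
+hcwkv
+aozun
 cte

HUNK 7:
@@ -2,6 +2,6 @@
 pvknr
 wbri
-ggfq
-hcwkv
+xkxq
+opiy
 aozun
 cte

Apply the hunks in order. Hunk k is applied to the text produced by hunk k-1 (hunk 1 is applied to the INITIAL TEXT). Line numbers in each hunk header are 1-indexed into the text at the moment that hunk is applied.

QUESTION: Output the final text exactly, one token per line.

Answer: xifhe
pvknr
wbri
xkxq
opiy
aozun
cte

Derivation:
Hunk 1: at line 3 remove [suex,qmt,kbi] add [pkks,drgno] -> 6 lines: xifhe plwwu xdx pkks drgno cte
Hunk 2: at line 1 remove [plwwu] add [xausm] -> 6 lines: xifhe xausm xdx pkks drgno cte
Hunk 3: at line 1 remove [xausm,xdx,pkks] add [vspkb] -> 4 lines: xifhe vspkb drgno cte
Hunk 4: at line 1 remove [vspkb] add [pvknr,mxrm] -> 5 lines: xifhe pvknr mxrm drgno cte
Hunk 5: at line 1 remove [mxrm] add [wbri,zty,umync] -> 7 lines: xifhe pvknr wbri zty umync drgno cte
Hunk 6: at line 3 remove [zty,umync,drgno] add [ggfq,hcwkv,aozun] -> 7 lines: xifhe pvknr wbri ggfq hcwkv aozun cte
Hunk 7: at line 2 remove [ggfq,hcwkv] add [xkxq,opiy] -> 7 lines: xifhe pvknr wbri xkxq opiy aozun cte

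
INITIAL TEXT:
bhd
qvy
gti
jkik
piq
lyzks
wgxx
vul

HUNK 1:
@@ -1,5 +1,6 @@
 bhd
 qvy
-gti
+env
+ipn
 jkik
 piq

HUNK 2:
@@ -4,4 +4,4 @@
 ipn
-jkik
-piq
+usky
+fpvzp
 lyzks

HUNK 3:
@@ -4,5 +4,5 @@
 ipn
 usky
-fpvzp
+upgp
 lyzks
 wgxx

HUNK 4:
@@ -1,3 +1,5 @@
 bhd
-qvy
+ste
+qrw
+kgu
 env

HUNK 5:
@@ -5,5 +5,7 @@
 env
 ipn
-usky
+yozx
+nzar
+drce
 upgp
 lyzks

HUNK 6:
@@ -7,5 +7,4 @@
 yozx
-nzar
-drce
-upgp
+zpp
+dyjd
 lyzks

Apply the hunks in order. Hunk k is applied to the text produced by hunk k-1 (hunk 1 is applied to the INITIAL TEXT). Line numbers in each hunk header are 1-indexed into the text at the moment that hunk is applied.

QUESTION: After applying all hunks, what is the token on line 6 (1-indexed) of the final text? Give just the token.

Answer: ipn

Derivation:
Hunk 1: at line 1 remove [gti] add [env,ipn] -> 9 lines: bhd qvy env ipn jkik piq lyzks wgxx vul
Hunk 2: at line 4 remove [jkik,piq] add [usky,fpvzp] -> 9 lines: bhd qvy env ipn usky fpvzp lyzks wgxx vul
Hunk 3: at line 4 remove [fpvzp] add [upgp] -> 9 lines: bhd qvy env ipn usky upgp lyzks wgxx vul
Hunk 4: at line 1 remove [qvy] add [ste,qrw,kgu] -> 11 lines: bhd ste qrw kgu env ipn usky upgp lyzks wgxx vul
Hunk 5: at line 5 remove [usky] add [yozx,nzar,drce] -> 13 lines: bhd ste qrw kgu env ipn yozx nzar drce upgp lyzks wgxx vul
Hunk 6: at line 7 remove [nzar,drce,upgp] add [zpp,dyjd] -> 12 lines: bhd ste qrw kgu env ipn yozx zpp dyjd lyzks wgxx vul
Final line 6: ipn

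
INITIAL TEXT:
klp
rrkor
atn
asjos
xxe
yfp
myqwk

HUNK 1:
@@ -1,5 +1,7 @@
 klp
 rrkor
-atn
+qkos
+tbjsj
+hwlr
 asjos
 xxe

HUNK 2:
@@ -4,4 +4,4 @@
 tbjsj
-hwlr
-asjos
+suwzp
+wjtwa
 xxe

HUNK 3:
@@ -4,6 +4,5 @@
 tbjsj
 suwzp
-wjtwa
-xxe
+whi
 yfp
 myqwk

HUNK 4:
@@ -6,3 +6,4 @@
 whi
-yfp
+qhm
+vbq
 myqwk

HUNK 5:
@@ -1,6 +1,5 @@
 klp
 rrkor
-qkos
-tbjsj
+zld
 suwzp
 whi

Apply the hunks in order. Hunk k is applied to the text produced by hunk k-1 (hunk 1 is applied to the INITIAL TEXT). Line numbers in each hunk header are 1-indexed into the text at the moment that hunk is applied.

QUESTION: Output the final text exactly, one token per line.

Hunk 1: at line 1 remove [atn] add [qkos,tbjsj,hwlr] -> 9 lines: klp rrkor qkos tbjsj hwlr asjos xxe yfp myqwk
Hunk 2: at line 4 remove [hwlr,asjos] add [suwzp,wjtwa] -> 9 lines: klp rrkor qkos tbjsj suwzp wjtwa xxe yfp myqwk
Hunk 3: at line 4 remove [wjtwa,xxe] add [whi] -> 8 lines: klp rrkor qkos tbjsj suwzp whi yfp myqwk
Hunk 4: at line 6 remove [yfp] add [qhm,vbq] -> 9 lines: klp rrkor qkos tbjsj suwzp whi qhm vbq myqwk
Hunk 5: at line 1 remove [qkos,tbjsj] add [zld] -> 8 lines: klp rrkor zld suwzp whi qhm vbq myqwk

Answer: klp
rrkor
zld
suwzp
whi
qhm
vbq
myqwk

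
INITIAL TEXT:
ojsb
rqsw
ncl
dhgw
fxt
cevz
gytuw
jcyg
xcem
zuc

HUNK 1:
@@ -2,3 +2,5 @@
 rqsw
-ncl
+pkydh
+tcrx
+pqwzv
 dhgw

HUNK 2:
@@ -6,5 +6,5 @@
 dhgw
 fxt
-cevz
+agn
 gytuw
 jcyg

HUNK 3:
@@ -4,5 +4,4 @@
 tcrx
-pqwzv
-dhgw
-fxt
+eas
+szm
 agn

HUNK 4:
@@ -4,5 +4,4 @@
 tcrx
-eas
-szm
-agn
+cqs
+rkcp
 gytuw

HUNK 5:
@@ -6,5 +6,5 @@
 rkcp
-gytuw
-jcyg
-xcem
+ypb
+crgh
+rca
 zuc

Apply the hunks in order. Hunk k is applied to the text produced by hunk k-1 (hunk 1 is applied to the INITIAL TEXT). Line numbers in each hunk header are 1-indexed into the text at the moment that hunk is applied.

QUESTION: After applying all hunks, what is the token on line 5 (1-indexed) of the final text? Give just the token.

Answer: cqs

Derivation:
Hunk 1: at line 2 remove [ncl] add [pkydh,tcrx,pqwzv] -> 12 lines: ojsb rqsw pkydh tcrx pqwzv dhgw fxt cevz gytuw jcyg xcem zuc
Hunk 2: at line 6 remove [cevz] add [agn] -> 12 lines: ojsb rqsw pkydh tcrx pqwzv dhgw fxt agn gytuw jcyg xcem zuc
Hunk 3: at line 4 remove [pqwzv,dhgw,fxt] add [eas,szm] -> 11 lines: ojsb rqsw pkydh tcrx eas szm agn gytuw jcyg xcem zuc
Hunk 4: at line 4 remove [eas,szm,agn] add [cqs,rkcp] -> 10 lines: ojsb rqsw pkydh tcrx cqs rkcp gytuw jcyg xcem zuc
Hunk 5: at line 6 remove [gytuw,jcyg,xcem] add [ypb,crgh,rca] -> 10 lines: ojsb rqsw pkydh tcrx cqs rkcp ypb crgh rca zuc
Final line 5: cqs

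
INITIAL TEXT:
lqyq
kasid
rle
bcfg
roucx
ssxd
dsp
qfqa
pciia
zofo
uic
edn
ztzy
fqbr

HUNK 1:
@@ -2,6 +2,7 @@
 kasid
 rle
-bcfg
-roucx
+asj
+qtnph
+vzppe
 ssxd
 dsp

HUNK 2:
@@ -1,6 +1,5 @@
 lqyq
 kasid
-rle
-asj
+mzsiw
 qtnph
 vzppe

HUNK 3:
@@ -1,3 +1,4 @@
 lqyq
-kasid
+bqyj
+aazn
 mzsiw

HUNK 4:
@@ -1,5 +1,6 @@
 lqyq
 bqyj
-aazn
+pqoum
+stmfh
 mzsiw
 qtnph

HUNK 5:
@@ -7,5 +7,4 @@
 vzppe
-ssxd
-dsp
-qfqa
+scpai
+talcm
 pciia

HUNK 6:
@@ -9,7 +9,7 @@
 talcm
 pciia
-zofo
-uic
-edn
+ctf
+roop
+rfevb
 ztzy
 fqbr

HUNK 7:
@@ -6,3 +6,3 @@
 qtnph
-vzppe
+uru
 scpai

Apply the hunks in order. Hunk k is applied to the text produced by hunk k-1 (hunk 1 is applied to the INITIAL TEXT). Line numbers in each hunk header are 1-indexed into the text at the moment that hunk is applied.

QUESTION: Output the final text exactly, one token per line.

Hunk 1: at line 2 remove [bcfg,roucx] add [asj,qtnph,vzppe] -> 15 lines: lqyq kasid rle asj qtnph vzppe ssxd dsp qfqa pciia zofo uic edn ztzy fqbr
Hunk 2: at line 1 remove [rle,asj] add [mzsiw] -> 14 lines: lqyq kasid mzsiw qtnph vzppe ssxd dsp qfqa pciia zofo uic edn ztzy fqbr
Hunk 3: at line 1 remove [kasid] add [bqyj,aazn] -> 15 lines: lqyq bqyj aazn mzsiw qtnph vzppe ssxd dsp qfqa pciia zofo uic edn ztzy fqbr
Hunk 4: at line 1 remove [aazn] add [pqoum,stmfh] -> 16 lines: lqyq bqyj pqoum stmfh mzsiw qtnph vzppe ssxd dsp qfqa pciia zofo uic edn ztzy fqbr
Hunk 5: at line 7 remove [ssxd,dsp,qfqa] add [scpai,talcm] -> 15 lines: lqyq bqyj pqoum stmfh mzsiw qtnph vzppe scpai talcm pciia zofo uic edn ztzy fqbr
Hunk 6: at line 9 remove [zofo,uic,edn] add [ctf,roop,rfevb] -> 15 lines: lqyq bqyj pqoum stmfh mzsiw qtnph vzppe scpai talcm pciia ctf roop rfevb ztzy fqbr
Hunk 7: at line 6 remove [vzppe] add [uru] -> 15 lines: lqyq bqyj pqoum stmfh mzsiw qtnph uru scpai talcm pciia ctf roop rfevb ztzy fqbr

Answer: lqyq
bqyj
pqoum
stmfh
mzsiw
qtnph
uru
scpai
talcm
pciia
ctf
roop
rfevb
ztzy
fqbr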